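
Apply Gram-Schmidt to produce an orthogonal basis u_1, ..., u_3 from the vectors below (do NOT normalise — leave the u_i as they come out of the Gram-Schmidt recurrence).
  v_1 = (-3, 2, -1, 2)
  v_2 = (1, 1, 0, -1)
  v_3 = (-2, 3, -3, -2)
Orthogonal basis:
  u_1 = (-3, 2, -1, 2)
  u_2 = (1/2, 4/3, -1/6, -2/3)
  u_3 = (-17/15, -4/5, -31/15, -29/15)

Apply the Gram-Schmidt recurrence
  u_1 = v_1
  u_i = v_i − Σ_{j<i} ((v_i · u_j) / (u_j · u_j)) · u_j.

Step by step this gives:
  u_1 = (-3, 2, -1, 2)
  u_2 = (1/2, 4/3, -1/6, -2/3)
  u_3 = (-17/15, -4/5, -31/15, -29/15)

Orthogonality check:
  u_2 · u_1 = 0 (should be 0)
  u_3 · u_1 = 0 (should be 0)
  u_3 · u_2 = 0 (should be 0)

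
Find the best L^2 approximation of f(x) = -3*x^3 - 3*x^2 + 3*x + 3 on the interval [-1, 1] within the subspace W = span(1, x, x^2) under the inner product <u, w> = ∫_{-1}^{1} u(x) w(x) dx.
g(x) = -3*x^2 + 6*x/5 + 3

The best approximation g ∈ W is the orthogonal projection of f onto W. Writing g = a_0 + a_1 x + a_2 x^2, the coefficients solve the normal equations G · a = b where
  G_{ij} = <φ_i, φ_j> and b_i = <f, φ_i>, with φ_0 = 1, φ_1 = x, φ_2 = x^2.
G =
  [2, 0, 2/3]
  [0, 2/3, 0]
  [2/3, 0, 2/5],
b = (4, 4/5, 4/5).
Solving gives a_0 = 3, a_1 = 6/5, a_2 = -3, so
  g(x) = -3*x^2 + 6*x/5 + 3.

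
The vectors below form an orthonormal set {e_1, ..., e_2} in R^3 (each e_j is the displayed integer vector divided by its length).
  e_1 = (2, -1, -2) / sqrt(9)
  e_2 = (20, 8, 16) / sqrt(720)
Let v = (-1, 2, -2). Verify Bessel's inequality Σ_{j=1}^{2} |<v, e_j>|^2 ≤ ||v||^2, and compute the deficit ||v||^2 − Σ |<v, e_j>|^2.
Σ |<v, e_j>|^2 = 9/5; ||v||^2 = 9; deficit = 36/5

Write each e_j = u_j / sqrt(<u_j, u_j>) where u_j is the displayed integer vector. Then <v, e_j> = <v, u_j> / sqrt(<u_j, u_j>), so |<v, e_j>|^2 = <v, u_j>^2 / <u_j, u_j>.
Coefficients: <v, e_1> = 0/sqrt(9), <v, e_2> = -36/sqrt(720).
Square and sum: Σ |<v, e_j>|^2 = 9/5.
Compute ||v||^2 = v·v = 9.
Deficit = 9 − 9/5 = 36/5 ≥ 0, confirming Bessel's inequality. (The deficit equals ||v − Σ <v,e_j> e_j||^2, the squared distance from v to span{e_j}.)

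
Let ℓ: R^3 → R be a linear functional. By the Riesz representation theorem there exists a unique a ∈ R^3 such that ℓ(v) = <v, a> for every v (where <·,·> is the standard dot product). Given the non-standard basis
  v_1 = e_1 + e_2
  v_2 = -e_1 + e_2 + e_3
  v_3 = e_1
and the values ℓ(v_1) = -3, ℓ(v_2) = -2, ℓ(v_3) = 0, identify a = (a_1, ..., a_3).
a = (0, -3, 1)

Write a = (a_1, ..., a_3) in the standard basis. For each basis vector v_i, ℓ(v_i) = <v_i, a> is a linear equation in the a_j's. Collect the n equations into a matrix system V a = ℓ, where row i of V is v_i (expressed in the standard basis). Since V is invertible (lower-triangular with 1s on the diagonal, up to permutation), solve by back-substitution:
  V =
[[1, 1, 0],
 [-1, 1, 1],
 [1, 0, 0]]
  V a = (-3, -2, 0)
Solving gives a = (0, -3, 1).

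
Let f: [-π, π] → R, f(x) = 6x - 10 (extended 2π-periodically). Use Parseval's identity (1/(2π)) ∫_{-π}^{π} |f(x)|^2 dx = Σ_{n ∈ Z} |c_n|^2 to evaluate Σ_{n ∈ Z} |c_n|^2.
Σ |c_n|^2 = 12π^2 + 100

Expand and integrate term by term over [-π, π]:
  ∫ (6x)^2 dx = 36·(2π^3/3); ∫ 2·6·(-10)·x dx = 0 (odd integrand); ∫ (-10)^2 dx = 100·2π.
So (1/(2π)) ∫_{-π}^{π} (6x - 10)^2 dx = 36π^2/3 + 100 = 12π^2 + 100.
Parseval ⇒ Σ |c_n|^2 = 12π^2 + 100.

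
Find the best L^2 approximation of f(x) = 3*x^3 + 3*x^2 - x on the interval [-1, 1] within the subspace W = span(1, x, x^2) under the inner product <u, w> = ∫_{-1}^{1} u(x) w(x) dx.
g(x) = 3*x^2 + 4*x/5

The best approximation g ∈ W is the orthogonal projection of f onto W. Writing g = a_0 + a_1 x + a_2 x^2, the coefficients solve the normal equations G · a = b where
  G_{ij} = <φ_i, φ_j> and b_i = <f, φ_i>, with φ_0 = 1, φ_1 = x, φ_2 = x^2.
G =
  [2, 0, 2/3]
  [0, 2/3, 0]
  [2/3, 0, 2/5],
b = (2, 8/15, 6/5).
Solving gives a_0 = 0, a_1 = 4/5, a_2 = 3, so
  g(x) = 3*x^2 + 4*x/5.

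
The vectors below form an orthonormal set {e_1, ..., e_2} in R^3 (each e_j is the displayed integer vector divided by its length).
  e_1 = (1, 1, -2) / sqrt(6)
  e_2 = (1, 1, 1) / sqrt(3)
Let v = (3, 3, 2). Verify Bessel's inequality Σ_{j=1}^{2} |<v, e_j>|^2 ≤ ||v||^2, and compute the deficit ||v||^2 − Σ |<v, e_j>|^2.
Σ |<v, e_j>|^2 = 22; ||v||^2 = 22; deficit = 0

Write each e_j = u_j / sqrt(<u_j, u_j>) where u_j is the displayed integer vector. Then <v, e_j> = <v, u_j> / sqrt(<u_j, u_j>), so |<v, e_j>|^2 = <v, u_j>^2 / <u_j, u_j>.
Coefficients: <v, e_1> = 2/sqrt(6), <v, e_2> = 8/sqrt(3).
Square and sum: Σ |<v, e_j>|^2 = 22.
Compute ||v||^2 = v·v = 22.
Deficit = 22 − 22 = 0 ≥ 0, confirming Bessel's inequality. (The deficit equals ||v − Σ <v,e_j> e_j||^2, the squared distance from v to span{e_j}.)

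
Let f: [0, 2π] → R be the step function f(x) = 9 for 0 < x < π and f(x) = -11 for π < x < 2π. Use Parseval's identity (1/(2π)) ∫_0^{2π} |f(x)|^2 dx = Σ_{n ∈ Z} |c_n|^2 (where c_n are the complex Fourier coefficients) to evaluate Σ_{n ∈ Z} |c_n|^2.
Σ |c_n|^2 = 101

Parseval equates the L^2 energy of f (normalised by 1/(2π)) with the ℓ^2 sum of its Fourier coefficients: (1/(2π)) ∫_0^{2π} |f|^2 = Σ |c_n|^2.
Compute the left side: (1/(2π)) [∫_0^π 9^2 dx + ∫_π^{2π} (-11)^2 dx] = (1/(2π)) · (81π + 121π) = (81 + 121)/2 = 101.
So Σ_{n ∈ Z} |c_n|^2 = 101.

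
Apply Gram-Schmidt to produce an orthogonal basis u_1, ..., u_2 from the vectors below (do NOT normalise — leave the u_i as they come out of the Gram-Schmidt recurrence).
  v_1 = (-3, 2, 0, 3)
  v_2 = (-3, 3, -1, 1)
Orthogonal basis:
  u_1 = (-3, 2, 0, 3)
  u_2 = (-6/11, 15/11, -1, -16/11)

Apply the Gram-Schmidt recurrence
  u_1 = v_1
  u_i = v_i − Σ_{j<i} ((v_i · u_j) / (u_j · u_j)) · u_j.

Step by step this gives:
  u_1 = (-3, 2, 0, 3)
  u_2 = (-6/11, 15/11, -1, -16/11)

Orthogonality check:
  u_2 · u_1 = 0 (should be 0)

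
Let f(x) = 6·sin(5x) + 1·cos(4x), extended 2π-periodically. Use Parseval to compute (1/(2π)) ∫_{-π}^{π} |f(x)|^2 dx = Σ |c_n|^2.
Σ |c_n|^2 = 37/2

Expand |f|^2 and use orthogonality of {sin(nx), cos(mx)} on [-π, π]:
  ∫_{-π}^{π} sin(nx)^2 dx = π, ∫ cos(mx)^2 dx = π, and cross terms integrate to 0.
So ∫_{-π}^{π} f(x)^2 dx = 6^2 · π + 1^2 · π = (36 + 1)π.
Divide by 2π: (36 + 1)/2 = 37/2.
By Parseval, this equals Σ |c_n|^2.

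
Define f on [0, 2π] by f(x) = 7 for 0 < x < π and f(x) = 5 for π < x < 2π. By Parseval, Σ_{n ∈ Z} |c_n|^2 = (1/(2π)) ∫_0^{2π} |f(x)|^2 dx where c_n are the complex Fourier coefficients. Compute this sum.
Σ |c_n|^2 = 37

Parseval equates the L^2 energy of f (normalised by 1/(2π)) with the ℓ^2 sum of its Fourier coefficients: (1/(2π)) ∫_0^{2π} |f|^2 = Σ |c_n|^2.
Compute the left side: (1/(2π)) [∫_0^π 7^2 dx + ∫_π^{2π} 5^2 dx] = (1/(2π)) · (49π + 25π) = (49 + 25)/2 = 37.
So Σ_{n ∈ Z} |c_n|^2 = 37.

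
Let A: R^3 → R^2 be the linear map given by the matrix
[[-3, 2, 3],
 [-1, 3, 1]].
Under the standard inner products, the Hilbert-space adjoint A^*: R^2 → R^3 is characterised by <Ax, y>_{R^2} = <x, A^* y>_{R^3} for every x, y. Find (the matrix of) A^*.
A^* = A^T =
[[-3, -1],
 [2, 3],
 [3, 1]]

For real matrices with standard dot products, the defining identity <Ax, y> = <x, A^* y> gives (Ax)^T y = x^T (A^*) y, i.e. x^T A^T y = x^T (A^*) y. Since this holds for all x, y, we must have A^* = A^T. Therefore
A^* =
[[-3, -1],
 [2, 3],
 [3, 1]].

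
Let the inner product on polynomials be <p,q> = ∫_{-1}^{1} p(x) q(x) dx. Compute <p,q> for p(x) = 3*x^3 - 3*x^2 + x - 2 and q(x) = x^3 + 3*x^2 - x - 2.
<p,q> = 398/105

Expand the product: p(x)·q(x) = 3*x^6 + 6*x^5 - 11*x^4 - 2*x^3 - x^2 + 4.
∫_{-1}^{1} of each monomial x^k gives [2/(k+1) if k even, 0 if k odd]. Integrating term-by-term (or equivalently evaluating the antiderivative F(x) = 3*x^7/7 + x^6 - 11*x^5/5 - x^4/2 - x^3/3 + 4*x at the endpoints):
  F(1) − F(−1) = 503/210 − (-293/210) = 398/105.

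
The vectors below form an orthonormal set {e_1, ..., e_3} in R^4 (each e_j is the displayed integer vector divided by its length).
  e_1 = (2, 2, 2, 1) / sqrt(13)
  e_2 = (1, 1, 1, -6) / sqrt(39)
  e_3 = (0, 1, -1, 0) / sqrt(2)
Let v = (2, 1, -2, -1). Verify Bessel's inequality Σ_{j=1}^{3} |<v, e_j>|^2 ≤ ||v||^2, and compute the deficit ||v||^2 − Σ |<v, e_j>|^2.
Σ |<v, e_j>|^2 = 35/6; ||v||^2 = 10; deficit = 25/6

Write each e_j = u_j / sqrt(<u_j, u_j>) where u_j is the displayed integer vector. Then <v, e_j> = <v, u_j> / sqrt(<u_j, u_j>), so |<v, e_j>|^2 = <v, u_j>^2 / <u_j, u_j>.
Coefficients: <v, e_1> = 1/sqrt(13), <v, e_2> = 7/sqrt(39), <v, e_3> = 3/sqrt(2).
Square and sum: Σ |<v, e_j>|^2 = 35/6.
Compute ||v||^2 = v·v = 10.
Deficit = 10 − 35/6 = 25/6 ≥ 0, confirming Bessel's inequality. (The deficit equals ||v − Σ <v,e_j> e_j||^2, the squared distance from v to span{e_j}.)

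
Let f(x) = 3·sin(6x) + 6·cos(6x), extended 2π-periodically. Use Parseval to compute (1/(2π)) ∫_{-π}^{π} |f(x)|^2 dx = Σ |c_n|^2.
Σ |c_n|^2 = 45/2

Expand |f|^2 and use orthogonality of {sin(nx), cos(mx)} on [-π, π]:
  ∫_{-π}^{π} sin(nx)^2 dx = π, ∫ cos(mx)^2 dx = π, and cross terms integrate to 0.
So ∫_{-π}^{π} f(x)^2 dx = 3^2 · π + 6^2 · π = (9 + 36)π.
Divide by 2π: (9 + 36)/2 = 45/2.
By Parseval, this equals Σ |c_n|^2.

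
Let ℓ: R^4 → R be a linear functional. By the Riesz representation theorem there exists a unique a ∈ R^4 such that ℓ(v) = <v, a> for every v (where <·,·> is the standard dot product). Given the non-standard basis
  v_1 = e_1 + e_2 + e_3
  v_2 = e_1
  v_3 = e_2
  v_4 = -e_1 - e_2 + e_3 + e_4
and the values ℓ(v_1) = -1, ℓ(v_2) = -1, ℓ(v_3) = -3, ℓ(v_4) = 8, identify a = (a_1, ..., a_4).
a = (-1, -3, 3, 1)

Write a = (a_1, ..., a_4) in the standard basis. For each basis vector v_i, ℓ(v_i) = <v_i, a> is a linear equation in the a_j's. Collect the n equations into a matrix system V a = ℓ, where row i of V is v_i (expressed in the standard basis). Since V is invertible (lower-triangular with 1s on the diagonal, up to permutation), solve by back-substitution:
  V =
[[1, 1, 1, 0],
 [1, 0, 0, 0],
 [0, 1, 0, 0],
 [-1, -1, 1, 1]]
  V a = (-1, -1, -3, 8)
Solving gives a = (-1, -3, 3, 1).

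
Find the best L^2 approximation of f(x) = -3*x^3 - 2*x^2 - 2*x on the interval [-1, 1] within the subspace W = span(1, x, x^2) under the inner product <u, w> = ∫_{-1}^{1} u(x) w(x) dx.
g(x) = -2*x^2 - 19*x/5

The best approximation g ∈ W is the orthogonal projection of f onto W. Writing g = a_0 + a_1 x + a_2 x^2, the coefficients solve the normal equations G · a = b where
  G_{ij} = <φ_i, φ_j> and b_i = <f, φ_i>, with φ_0 = 1, φ_1 = x, φ_2 = x^2.
G =
  [2, 0, 2/3]
  [0, 2/3, 0]
  [2/3, 0, 2/5],
b = (-4/3, -38/15, -4/5).
Solving gives a_0 = 0, a_1 = -19/5, a_2 = -2, so
  g(x) = -2*x^2 - 19*x/5.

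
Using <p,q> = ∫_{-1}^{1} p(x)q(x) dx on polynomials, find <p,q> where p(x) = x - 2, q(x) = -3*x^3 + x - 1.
<p,q> = 52/15

Expand the product: p(x)·q(x) = -3*x^4 + 6*x^3 + x^2 - 3*x + 2.
∫_{-1}^{1} of each monomial x^k gives [2/(k+1) if k even, 0 if k odd]. Integrating term-by-term (or equivalently evaluating the antiderivative F(x) = -3*x^5/5 + 3*x^4/2 + x^3/3 - 3*x^2/2 + 2*x at the endpoints):
  F(1) − F(−1) = 26/15 − (-26/15) = 52/15.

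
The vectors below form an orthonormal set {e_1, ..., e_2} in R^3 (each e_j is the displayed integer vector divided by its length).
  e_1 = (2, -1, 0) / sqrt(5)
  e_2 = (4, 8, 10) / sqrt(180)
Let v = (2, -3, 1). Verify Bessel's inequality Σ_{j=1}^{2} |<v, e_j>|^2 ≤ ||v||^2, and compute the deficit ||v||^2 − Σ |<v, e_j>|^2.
Σ |<v, e_j>|^2 = 10; ||v||^2 = 14; deficit = 4

Write each e_j = u_j / sqrt(<u_j, u_j>) where u_j is the displayed integer vector. Then <v, e_j> = <v, u_j> / sqrt(<u_j, u_j>), so |<v, e_j>|^2 = <v, u_j>^2 / <u_j, u_j>.
Coefficients: <v, e_1> = 7/sqrt(5), <v, e_2> = -6/sqrt(180).
Square and sum: Σ |<v, e_j>|^2 = 10.
Compute ||v||^2 = v·v = 14.
Deficit = 14 − 10 = 4 ≥ 0, confirming Bessel's inequality. (The deficit equals ||v − Σ <v,e_j> e_j||^2, the squared distance from v to span{e_j}.)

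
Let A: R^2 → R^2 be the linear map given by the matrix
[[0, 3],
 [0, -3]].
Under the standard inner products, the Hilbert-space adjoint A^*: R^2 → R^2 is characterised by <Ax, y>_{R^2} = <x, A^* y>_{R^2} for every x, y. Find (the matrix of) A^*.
A^* = A^T =
[[0, 0],
 [3, -3]]

For real matrices with standard dot products, the defining identity <Ax, y> = <x, A^* y> gives (Ax)^T y = x^T (A^*) y, i.e. x^T A^T y = x^T (A^*) y. Since this holds for all x, y, we must have A^* = A^T. Therefore
A^* =
[[0, 0],
 [3, -3]].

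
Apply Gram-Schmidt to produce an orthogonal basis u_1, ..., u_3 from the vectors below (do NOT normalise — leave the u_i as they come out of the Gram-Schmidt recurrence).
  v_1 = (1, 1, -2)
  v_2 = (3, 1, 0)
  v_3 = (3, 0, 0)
Orthogonal basis:
  u_1 = (1, 1, -2)
  u_2 = (7/3, 1/3, 4/3)
  u_3 = (3/11, -9/11, -3/11)

Apply the Gram-Schmidt recurrence
  u_1 = v_1
  u_i = v_i − Σ_{j<i} ((v_i · u_j) / (u_j · u_j)) · u_j.

Step by step this gives:
  u_1 = (1, 1, -2)
  u_2 = (7/3, 1/3, 4/3)
  u_3 = (3/11, -9/11, -3/11)

Orthogonality check:
  u_2 · u_1 = 0 (should be 0)
  u_3 · u_1 = 0 (should be 0)
  u_3 · u_2 = 0 (should be 0)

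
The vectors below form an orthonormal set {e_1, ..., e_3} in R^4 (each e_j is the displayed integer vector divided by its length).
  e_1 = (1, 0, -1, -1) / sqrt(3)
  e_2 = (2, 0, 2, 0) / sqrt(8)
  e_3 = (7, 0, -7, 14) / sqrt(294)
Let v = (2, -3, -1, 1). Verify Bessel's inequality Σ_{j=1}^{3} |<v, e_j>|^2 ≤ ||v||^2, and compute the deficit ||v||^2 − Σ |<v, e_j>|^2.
Σ |<v, e_j>|^2 = 6; ||v||^2 = 15; deficit = 9

Write each e_j = u_j / sqrt(<u_j, u_j>) where u_j is the displayed integer vector. Then <v, e_j> = <v, u_j> / sqrt(<u_j, u_j>), so |<v, e_j>|^2 = <v, u_j>^2 / <u_j, u_j>.
Coefficients: <v, e_1> = 2/sqrt(3), <v, e_2> = 2/sqrt(8), <v, e_3> = 35/sqrt(294).
Square and sum: Σ |<v, e_j>|^2 = 6.
Compute ||v||^2 = v·v = 15.
Deficit = 15 − 6 = 9 ≥ 0, confirming Bessel's inequality. (The deficit equals ||v − Σ <v,e_j> e_j||^2, the squared distance from v to span{e_j}.)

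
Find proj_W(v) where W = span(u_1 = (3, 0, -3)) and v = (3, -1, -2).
proj_W(v) = (5/2, 0, -5/2)

Set up U = [u_1 | ... | u_1] ∈ R^(3×1). The projector onto W = col(U) is P = U (U^T U)^(-1) U^T.
Compute U^T U =
  [18],
and U^T v = (15).
Solve U^T U · c = U^T v for the coefficients: c = (5/6). The projection is proj_W(v) = U c.
Check: (v - proj_W(v)) · u_1 = 0  (should be 0).
Result: proj_W(v) = (5/2, 0, -5/2).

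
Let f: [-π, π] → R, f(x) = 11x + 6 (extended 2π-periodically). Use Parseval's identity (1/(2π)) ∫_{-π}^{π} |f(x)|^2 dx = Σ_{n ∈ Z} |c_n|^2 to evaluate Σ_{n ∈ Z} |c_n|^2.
Σ |c_n|^2 = 121π^2/3 + 36

Expand and integrate term by term over [-π, π]:
  ∫ (11x)^2 dx = 121·(2π^3/3); ∫ 2·11·(6)·x dx = 0 (odd integrand); ∫ 6^2 dx = 36·2π.
So (1/(2π)) ∫_{-π}^{π} (11x + 6)^2 dx = 121π^2/3 + 36 = 121π^2/3 + 36.
Parseval ⇒ Σ |c_n|^2 = 121π^2/3 + 36.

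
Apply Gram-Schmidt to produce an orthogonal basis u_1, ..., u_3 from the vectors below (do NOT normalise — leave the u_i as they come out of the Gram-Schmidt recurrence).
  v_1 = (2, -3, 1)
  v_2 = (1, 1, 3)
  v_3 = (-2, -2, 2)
Orthogonal basis:
  u_1 = (2, -3, 1)
  u_2 = (5/7, 10/7, 20/7)
  u_3 = (-8/3, -4/3, 4/3)

Apply the Gram-Schmidt recurrence
  u_1 = v_1
  u_i = v_i − Σ_{j<i} ((v_i · u_j) / (u_j · u_j)) · u_j.

Step by step this gives:
  u_1 = (2, -3, 1)
  u_2 = (5/7, 10/7, 20/7)
  u_3 = (-8/3, -4/3, 4/3)

Orthogonality check:
  u_2 · u_1 = 0 (should be 0)
  u_3 · u_1 = 0 (should be 0)
  u_3 · u_2 = 0 (should be 0)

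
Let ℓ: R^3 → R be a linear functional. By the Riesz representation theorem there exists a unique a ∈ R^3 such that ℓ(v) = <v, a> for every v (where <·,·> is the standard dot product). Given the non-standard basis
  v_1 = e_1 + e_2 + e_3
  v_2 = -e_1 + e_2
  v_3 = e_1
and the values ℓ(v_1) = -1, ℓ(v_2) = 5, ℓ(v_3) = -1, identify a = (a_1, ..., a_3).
a = (-1, 4, -4)

Write a = (a_1, ..., a_3) in the standard basis. For each basis vector v_i, ℓ(v_i) = <v_i, a> is a linear equation in the a_j's. Collect the n equations into a matrix system V a = ℓ, where row i of V is v_i (expressed in the standard basis). Since V is invertible (lower-triangular with 1s on the diagonal, up to permutation), solve by back-substitution:
  V =
[[1, 1, 1],
 [-1, 1, 0],
 [1, 0, 0]]
  V a = (-1, 5, -1)
Solving gives a = (-1, 4, -4).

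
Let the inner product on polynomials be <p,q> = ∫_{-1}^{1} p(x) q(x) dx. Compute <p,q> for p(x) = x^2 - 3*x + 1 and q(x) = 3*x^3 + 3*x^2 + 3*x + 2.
<p,q> = -16/15

Expand the product: p(x)·q(x) = 3*x^5 - 6*x^4 - 3*x^3 - 4*x^2 - 3*x + 2.
∫_{-1}^{1} of each monomial x^k gives [2/(k+1) if k even, 0 if k odd]. Integrating term-by-term (or equivalently evaluating the antiderivative F(x) = x^6/2 - 6*x^5/5 - 3*x^4/4 - 4*x^3/3 - 3*x^2/2 + 2*x at the endpoints):
  F(1) − F(−1) = -137/60 − (-73/60) = -16/15.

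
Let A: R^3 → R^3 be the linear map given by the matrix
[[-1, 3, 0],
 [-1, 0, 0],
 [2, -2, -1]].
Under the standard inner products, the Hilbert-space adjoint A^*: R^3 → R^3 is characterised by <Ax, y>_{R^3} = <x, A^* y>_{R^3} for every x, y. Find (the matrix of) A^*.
A^* = A^T =
[[-1, -1, 2],
 [3, 0, -2],
 [0, 0, -1]]

For real matrices with standard dot products, the defining identity <Ax, y> = <x, A^* y> gives (Ax)^T y = x^T (A^*) y, i.e. x^T A^T y = x^T (A^*) y. Since this holds for all x, y, we must have A^* = A^T. Therefore
A^* =
[[-1, -1, 2],
 [3, 0, -2],
 [0, 0, -1]].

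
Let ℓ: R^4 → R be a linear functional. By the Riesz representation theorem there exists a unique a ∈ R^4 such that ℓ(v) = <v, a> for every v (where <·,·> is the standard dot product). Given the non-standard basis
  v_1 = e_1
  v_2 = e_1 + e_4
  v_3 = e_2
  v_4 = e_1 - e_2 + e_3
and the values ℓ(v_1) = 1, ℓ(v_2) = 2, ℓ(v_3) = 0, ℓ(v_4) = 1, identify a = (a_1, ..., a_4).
a = (1, 0, 0, 1)

Write a = (a_1, ..., a_4) in the standard basis. For each basis vector v_i, ℓ(v_i) = <v_i, a> is a linear equation in the a_j's. Collect the n equations into a matrix system V a = ℓ, where row i of V is v_i (expressed in the standard basis). Since V is invertible (lower-triangular with 1s on the diagonal, up to permutation), solve by back-substitution:
  V =
[[1, 0, 0, 0],
 [1, 0, 0, 1],
 [0, 1, 0, 0],
 [1, -1, 1, 0]]
  V a = (1, 2, 0, 1)
Solving gives a = (1, 0, 0, 1).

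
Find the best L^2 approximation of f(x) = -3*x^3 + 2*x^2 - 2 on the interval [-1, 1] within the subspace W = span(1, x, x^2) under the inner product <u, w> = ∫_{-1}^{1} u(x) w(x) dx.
g(x) = 2*x^2 - 9*x/5 - 2

The best approximation g ∈ W is the orthogonal projection of f onto W. Writing g = a_0 + a_1 x + a_2 x^2, the coefficients solve the normal equations G · a = b where
  G_{ij} = <φ_i, φ_j> and b_i = <f, φ_i>, with φ_0 = 1, φ_1 = x, φ_2 = x^2.
G =
  [2, 0, 2/3]
  [0, 2/3, 0]
  [2/3, 0, 2/5],
b = (-8/3, -6/5, -8/15).
Solving gives a_0 = -2, a_1 = -9/5, a_2 = 2, so
  g(x) = 2*x^2 - 9*x/5 - 2.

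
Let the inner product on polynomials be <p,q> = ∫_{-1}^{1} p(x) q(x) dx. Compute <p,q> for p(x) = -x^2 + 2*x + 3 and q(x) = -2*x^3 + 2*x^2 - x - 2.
<p,q> = -52/5

Expand the product: p(x)·q(x) = 2*x^5 - 6*x^4 - x^3 + 6*x^2 - 7*x - 6.
∫_{-1}^{1} of each monomial x^k gives [2/(k+1) if k even, 0 if k odd]. Integrating term-by-term (or equivalently evaluating the antiderivative F(x) = x^6/3 - 6*x^5/5 - x^4/4 + 2*x^3 - 7*x^2/2 - 6*x at the endpoints):
  F(1) − F(−1) = -517/60 − (107/60) = -52/5.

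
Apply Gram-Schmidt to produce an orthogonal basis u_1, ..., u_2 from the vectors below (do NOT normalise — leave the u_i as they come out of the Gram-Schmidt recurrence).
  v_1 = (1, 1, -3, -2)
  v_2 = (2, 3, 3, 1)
Orthogonal basis:
  u_1 = (1, 1, -3, -2)
  u_2 = (12/5, 17/5, 9/5, 1/5)

Apply the Gram-Schmidt recurrence
  u_1 = v_1
  u_i = v_i − Σ_{j<i} ((v_i · u_j) / (u_j · u_j)) · u_j.

Step by step this gives:
  u_1 = (1, 1, -3, -2)
  u_2 = (12/5, 17/5, 9/5, 1/5)

Orthogonality check:
  u_2 · u_1 = 0 (should be 0)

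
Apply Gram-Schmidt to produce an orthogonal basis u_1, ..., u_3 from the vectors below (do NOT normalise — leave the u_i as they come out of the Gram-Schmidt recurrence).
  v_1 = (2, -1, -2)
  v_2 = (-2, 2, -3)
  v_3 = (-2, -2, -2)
Orthogonal basis:
  u_1 = (2, -1, -2)
  u_2 = (-2, 2, -3)
  u_3 = (-266/153, -380/153, -76/153)

Apply the Gram-Schmidt recurrence
  u_1 = v_1
  u_i = v_i − Σ_{j<i} ((v_i · u_j) / (u_j · u_j)) · u_j.

Step by step this gives:
  u_1 = (2, -1, -2)
  u_2 = (-2, 2, -3)
  u_3 = (-266/153, -380/153, -76/153)

Orthogonality check:
  u_2 · u_1 = 0 (should be 0)
  u_3 · u_1 = 0 (should be 0)
  u_3 · u_2 = 0 (should be 0)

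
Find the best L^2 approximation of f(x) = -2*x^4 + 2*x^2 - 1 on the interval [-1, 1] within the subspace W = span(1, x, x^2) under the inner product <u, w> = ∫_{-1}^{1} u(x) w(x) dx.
g(x) = 2*x^2/7 - 29/35

The best approximation g ∈ W is the orthogonal projection of f onto W. Writing g = a_0 + a_1 x + a_2 x^2, the coefficients solve the normal equations G · a = b where
  G_{ij} = <φ_i, φ_j> and b_i = <f, φ_i>, with φ_0 = 1, φ_1 = x, φ_2 = x^2.
G =
  [2, 0, 2/3]
  [0, 2/3, 0]
  [2/3, 0, 2/5],
b = (-22/15, 0, -46/105).
Solving gives a_0 = -29/35, a_1 = 0, a_2 = 2/7, so
  g(x) = 2*x^2/7 - 29/35.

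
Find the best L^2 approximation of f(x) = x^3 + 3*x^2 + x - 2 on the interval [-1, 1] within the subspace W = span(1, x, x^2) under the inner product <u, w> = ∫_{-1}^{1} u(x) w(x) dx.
g(x) = 3*x^2 + 8*x/5 - 2

The best approximation g ∈ W is the orthogonal projection of f onto W. Writing g = a_0 + a_1 x + a_2 x^2, the coefficients solve the normal equations G · a = b where
  G_{ij} = <φ_i, φ_j> and b_i = <f, φ_i>, with φ_0 = 1, φ_1 = x, φ_2 = x^2.
G =
  [2, 0, 2/3]
  [0, 2/3, 0]
  [2/3, 0, 2/5],
b = (-2, 16/15, -2/15).
Solving gives a_0 = -2, a_1 = 8/5, a_2 = 3, so
  g(x) = 3*x^2 + 8*x/5 - 2.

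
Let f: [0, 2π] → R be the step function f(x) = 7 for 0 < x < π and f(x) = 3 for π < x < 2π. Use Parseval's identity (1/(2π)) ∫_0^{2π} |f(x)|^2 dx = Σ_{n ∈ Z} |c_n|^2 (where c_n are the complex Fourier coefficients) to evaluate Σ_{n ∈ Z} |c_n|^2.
Σ |c_n|^2 = 29

Parseval equates the L^2 energy of f (normalised by 1/(2π)) with the ℓ^2 sum of its Fourier coefficients: (1/(2π)) ∫_0^{2π} |f|^2 = Σ |c_n|^2.
Compute the left side: (1/(2π)) [∫_0^π 7^2 dx + ∫_π^{2π} 3^2 dx] = (1/(2π)) · (49π + 9π) = (49 + 9)/2 = 29.
So Σ_{n ∈ Z} |c_n|^2 = 29.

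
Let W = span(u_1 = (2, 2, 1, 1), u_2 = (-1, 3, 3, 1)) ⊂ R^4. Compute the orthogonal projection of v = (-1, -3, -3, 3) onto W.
proj_W(v) = (-5/34, -81/34, -69/34, -31/34)

Set up U = [u_1 | ... | u_2] ∈ R^(4×2). The projector onto W = col(U) is P = U (U^T U)^(-1) U^T.
Compute U^T U =
  [10, 8]
  [8, 20],
and U^T v = (-8, -14).
Solve U^T U · c = U^T v for the coefficients: c = (-6/17, -19/34). The projection is proj_W(v) = U c.
Check: (v - proj_W(v)) · u_1 = 0  (should be 0).
Check: (v - proj_W(v)) · u_2 = 0  (should be 0).
Result: proj_W(v) = (-5/34, -81/34, -69/34, -31/34).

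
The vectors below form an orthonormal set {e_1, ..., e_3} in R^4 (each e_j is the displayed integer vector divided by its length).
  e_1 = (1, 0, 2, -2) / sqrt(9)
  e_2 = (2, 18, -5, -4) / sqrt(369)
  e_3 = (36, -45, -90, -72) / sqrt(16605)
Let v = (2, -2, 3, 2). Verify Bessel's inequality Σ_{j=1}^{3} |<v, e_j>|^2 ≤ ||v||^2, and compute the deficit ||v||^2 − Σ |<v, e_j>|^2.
Σ |<v, e_j>|^2 = 69/5; ||v||^2 = 21; deficit = 36/5

Write each e_j = u_j / sqrt(<u_j, u_j>) where u_j is the displayed integer vector. Then <v, e_j> = <v, u_j> / sqrt(<u_j, u_j>), so |<v, e_j>|^2 = <v, u_j>^2 / <u_j, u_j>.
Coefficients: <v, e_1> = 4/sqrt(9), <v, e_2> = -55/sqrt(369), <v, e_3> = -252/sqrt(16605).
Square and sum: Σ |<v, e_j>|^2 = 69/5.
Compute ||v||^2 = v·v = 21.
Deficit = 21 − 69/5 = 36/5 ≥ 0, confirming Bessel's inequality. (The deficit equals ||v − Σ <v,e_j> e_j||^2, the squared distance from v to span{e_j}.)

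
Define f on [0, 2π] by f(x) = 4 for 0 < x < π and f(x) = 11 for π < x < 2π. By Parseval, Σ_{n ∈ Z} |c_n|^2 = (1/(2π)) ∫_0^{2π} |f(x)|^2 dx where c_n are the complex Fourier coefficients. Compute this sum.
Σ |c_n|^2 = 137/2

Parseval equates the L^2 energy of f (normalised by 1/(2π)) with the ℓ^2 sum of its Fourier coefficients: (1/(2π)) ∫_0^{2π} |f|^2 = Σ |c_n|^2.
Compute the left side: (1/(2π)) [∫_0^π 4^2 dx + ∫_π^{2π} 11^2 dx] = (1/(2π)) · (16π + 121π) = (16 + 121)/2 = 137/2.
So Σ_{n ∈ Z} |c_n|^2 = 137/2.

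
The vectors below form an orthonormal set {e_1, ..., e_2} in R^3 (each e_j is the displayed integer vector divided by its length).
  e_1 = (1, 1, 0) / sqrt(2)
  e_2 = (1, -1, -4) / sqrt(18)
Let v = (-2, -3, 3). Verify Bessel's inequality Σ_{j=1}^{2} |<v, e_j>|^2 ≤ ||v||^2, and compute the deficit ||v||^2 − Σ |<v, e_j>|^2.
Σ |<v, e_j>|^2 = 173/9; ||v||^2 = 22; deficit = 25/9

Write each e_j = u_j / sqrt(<u_j, u_j>) where u_j is the displayed integer vector. Then <v, e_j> = <v, u_j> / sqrt(<u_j, u_j>), so |<v, e_j>|^2 = <v, u_j>^2 / <u_j, u_j>.
Coefficients: <v, e_1> = -5/sqrt(2), <v, e_2> = -11/sqrt(18).
Square and sum: Σ |<v, e_j>|^2 = 173/9.
Compute ||v||^2 = v·v = 22.
Deficit = 22 − 173/9 = 25/9 ≥ 0, confirming Bessel's inequality. (The deficit equals ||v − Σ <v,e_j> e_j||^2, the squared distance from v to span{e_j}.)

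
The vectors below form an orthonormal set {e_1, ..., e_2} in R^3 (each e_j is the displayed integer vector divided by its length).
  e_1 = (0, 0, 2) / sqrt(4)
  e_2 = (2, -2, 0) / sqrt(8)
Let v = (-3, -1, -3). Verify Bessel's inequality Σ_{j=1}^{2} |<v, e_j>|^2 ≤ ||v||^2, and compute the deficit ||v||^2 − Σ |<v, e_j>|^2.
Σ |<v, e_j>|^2 = 11; ||v||^2 = 19; deficit = 8

Write each e_j = u_j / sqrt(<u_j, u_j>) where u_j is the displayed integer vector. Then <v, e_j> = <v, u_j> / sqrt(<u_j, u_j>), so |<v, e_j>|^2 = <v, u_j>^2 / <u_j, u_j>.
Coefficients: <v, e_1> = -6/sqrt(4), <v, e_2> = -4/sqrt(8).
Square and sum: Σ |<v, e_j>|^2 = 11.
Compute ||v||^2 = v·v = 19.
Deficit = 19 − 11 = 8 ≥ 0, confirming Bessel's inequality. (The deficit equals ||v − Σ <v,e_j> e_j||^2, the squared distance from v to span{e_j}.)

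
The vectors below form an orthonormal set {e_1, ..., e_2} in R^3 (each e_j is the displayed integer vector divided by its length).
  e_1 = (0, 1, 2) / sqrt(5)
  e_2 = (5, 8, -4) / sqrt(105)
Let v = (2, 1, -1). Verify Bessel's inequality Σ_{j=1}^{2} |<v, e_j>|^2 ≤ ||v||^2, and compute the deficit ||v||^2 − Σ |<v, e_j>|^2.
Σ |<v, e_j>|^2 = 101/21; ||v||^2 = 6; deficit = 25/21

Write each e_j = u_j / sqrt(<u_j, u_j>) where u_j is the displayed integer vector. Then <v, e_j> = <v, u_j> / sqrt(<u_j, u_j>), so |<v, e_j>|^2 = <v, u_j>^2 / <u_j, u_j>.
Coefficients: <v, e_1> = -1/sqrt(5), <v, e_2> = 22/sqrt(105).
Square and sum: Σ |<v, e_j>|^2 = 101/21.
Compute ||v||^2 = v·v = 6.
Deficit = 6 − 101/21 = 25/21 ≥ 0, confirming Bessel's inequality. (The deficit equals ||v − Σ <v,e_j> e_j||^2, the squared distance from v to span{e_j}.)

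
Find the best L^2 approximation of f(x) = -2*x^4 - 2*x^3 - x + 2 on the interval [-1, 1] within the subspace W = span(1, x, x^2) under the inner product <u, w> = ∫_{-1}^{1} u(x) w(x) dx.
g(x) = -12*x^2/7 - 11*x/5 + 76/35

The best approximation g ∈ W is the orthogonal projection of f onto W. Writing g = a_0 + a_1 x + a_2 x^2, the coefficients solve the normal equations G · a = b where
  G_{ij} = <φ_i, φ_j> and b_i = <f, φ_i>, with φ_0 = 1, φ_1 = x, φ_2 = x^2.
G =
  [2, 0, 2/3]
  [0, 2/3, 0]
  [2/3, 0, 2/5],
b = (16/5, -22/15, 16/21).
Solving gives a_0 = 76/35, a_1 = -11/5, a_2 = -12/7, so
  g(x) = -12*x^2/7 - 11*x/5 + 76/35.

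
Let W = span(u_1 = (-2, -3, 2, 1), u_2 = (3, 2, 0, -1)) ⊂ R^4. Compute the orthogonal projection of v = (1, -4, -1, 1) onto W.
proj_W(v) = (-69/83, -126/83, 96/83, 39/83)

Set up U = [u_1 | ... | u_2] ∈ R^(4×2). The projector onto W = col(U) is P = U (U^T U)^(-1) U^T.
Compute U^T U =
  [18, -13]
  [-13, 14],
and U^T v = (9, -6).
Solve U^T U · c = U^T v for the coefficients: c = (48/83, 9/83). The projection is proj_W(v) = U c.
Check: (v - proj_W(v)) · u_1 = 0  (should be 0).
Check: (v - proj_W(v)) · u_2 = 0  (should be 0).
Result: proj_W(v) = (-69/83, -126/83, 96/83, 39/83).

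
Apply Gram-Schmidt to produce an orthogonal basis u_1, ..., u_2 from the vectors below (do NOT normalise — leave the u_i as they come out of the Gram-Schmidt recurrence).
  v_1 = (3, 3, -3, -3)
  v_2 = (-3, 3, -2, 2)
Orthogonal basis:
  u_1 = (3, 3, -3, -3)
  u_2 = (-3, 3, -2, 2)

Apply the Gram-Schmidt recurrence
  u_1 = v_1
  u_i = v_i − Σ_{j<i} ((v_i · u_j) / (u_j · u_j)) · u_j.

Step by step this gives:
  u_1 = (3, 3, -3, -3)
  u_2 = (-3, 3, -2, 2)

Orthogonality check:
  u_2 · u_1 = 0 (should be 0)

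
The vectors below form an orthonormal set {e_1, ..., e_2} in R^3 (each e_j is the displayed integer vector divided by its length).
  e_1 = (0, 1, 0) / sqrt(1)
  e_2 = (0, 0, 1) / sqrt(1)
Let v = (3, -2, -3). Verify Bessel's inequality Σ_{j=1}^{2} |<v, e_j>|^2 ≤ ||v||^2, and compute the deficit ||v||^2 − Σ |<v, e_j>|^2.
Σ |<v, e_j>|^2 = 13; ||v||^2 = 22; deficit = 9

Write each e_j = u_j / sqrt(<u_j, u_j>) where u_j is the displayed integer vector. Then <v, e_j> = <v, u_j> / sqrt(<u_j, u_j>), so |<v, e_j>|^2 = <v, u_j>^2 / <u_j, u_j>.
Coefficients: <v, e_1> = -2/sqrt(1), <v, e_2> = -3/sqrt(1).
Square and sum: Σ |<v, e_j>|^2 = 13.
Compute ||v||^2 = v·v = 22.
Deficit = 22 − 13 = 9 ≥ 0, confirming Bessel's inequality. (The deficit equals ||v − Σ <v,e_j> e_j||^2, the squared distance from v to span{e_j}.)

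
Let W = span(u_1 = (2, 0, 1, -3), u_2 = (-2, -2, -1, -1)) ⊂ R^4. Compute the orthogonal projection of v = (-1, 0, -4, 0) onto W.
proj_W(v) = (-30/17, -18/17, -15/17, 9/17)

Set up U = [u_1 | ... | u_2] ∈ R^(4×2). The projector onto W = col(U) is P = U (U^T U)^(-1) U^T.
Compute U^T U =
  [14, -2]
  [-2, 10],
and U^T v = (-6, 6).
Solve U^T U · c = U^T v for the coefficients: c = (-6/17, 9/17). The projection is proj_W(v) = U c.
Check: (v - proj_W(v)) · u_1 = 0  (should be 0).
Check: (v - proj_W(v)) · u_2 = 0  (should be 0).
Result: proj_W(v) = (-30/17, -18/17, -15/17, 9/17).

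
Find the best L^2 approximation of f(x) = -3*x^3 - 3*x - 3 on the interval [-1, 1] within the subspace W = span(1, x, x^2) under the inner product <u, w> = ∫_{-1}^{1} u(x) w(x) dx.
g(x) = -24*x/5 - 3

The best approximation g ∈ W is the orthogonal projection of f onto W. Writing g = a_0 + a_1 x + a_2 x^2, the coefficients solve the normal equations G · a = b where
  G_{ij} = <φ_i, φ_j> and b_i = <f, φ_i>, with φ_0 = 1, φ_1 = x, φ_2 = x^2.
G =
  [2, 0, 2/3]
  [0, 2/3, 0]
  [2/3, 0, 2/5],
b = (-6, -16/5, -2).
Solving gives a_0 = -3, a_1 = -24/5, a_2 = 0, so
  g(x) = -24*x/5 - 3.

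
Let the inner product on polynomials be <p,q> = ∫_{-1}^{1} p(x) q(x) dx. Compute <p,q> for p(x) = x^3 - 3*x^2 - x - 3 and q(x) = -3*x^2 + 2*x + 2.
<p,q> = -104/15

Expand the product: p(x)·q(x) = -3*x^5 + 11*x^4 - x^3 + x^2 - 8*x - 6.
∫_{-1}^{1} of each monomial x^k gives [2/(k+1) if k even, 0 if k odd]. Integrating term-by-term (or equivalently evaluating the antiderivative F(x) = -x^6/2 + 11*x^5/5 - x^4/4 + x^3/3 - 4*x^2 - 6*x at the endpoints):
  F(1) − F(−1) = -493/60 − (-77/60) = -104/15.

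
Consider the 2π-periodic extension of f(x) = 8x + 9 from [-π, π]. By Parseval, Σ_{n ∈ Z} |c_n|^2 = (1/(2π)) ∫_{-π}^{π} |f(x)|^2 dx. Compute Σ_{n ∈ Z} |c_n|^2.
Σ |c_n|^2 = 64π^2/3 + 81

Expand and integrate term by term over [-π, π]:
  ∫ (8x)^2 dx = 64·(2π^3/3); ∫ 2·8·(9)·x dx = 0 (odd integrand); ∫ 9^2 dx = 81·2π.
So (1/(2π)) ∫_{-π}^{π} (8x + 9)^2 dx = 64π^2/3 + 81 = 64π^2/3 + 81.
Parseval ⇒ Σ |c_n|^2 = 64π^2/3 + 81.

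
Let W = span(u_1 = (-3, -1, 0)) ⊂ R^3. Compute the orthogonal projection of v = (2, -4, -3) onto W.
proj_W(v) = (3/5, 1/5, 0)

Set up U = [u_1 | ... | u_1] ∈ R^(3×1). The projector onto W = col(U) is P = U (U^T U)^(-1) U^T.
Compute U^T U =
  [10],
and U^T v = (-2).
Solve U^T U · c = U^T v for the coefficients: c = (-1/5). The projection is proj_W(v) = U c.
Check: (v - proj_W(v)) · u_1 = 0  (should be 0).
Result: proj_W(v) = (3/5, 1/5, 0).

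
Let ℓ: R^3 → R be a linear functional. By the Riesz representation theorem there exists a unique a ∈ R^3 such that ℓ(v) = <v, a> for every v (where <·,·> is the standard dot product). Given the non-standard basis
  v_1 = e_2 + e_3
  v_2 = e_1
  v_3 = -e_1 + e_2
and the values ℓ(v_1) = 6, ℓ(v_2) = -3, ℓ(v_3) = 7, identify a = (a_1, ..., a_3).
a = (-3, 4, 2)

Write a = (a_1, ..., a_3) in the standard basis. For each basis vector v_i, ℓ(v_i) = <v_i, a> is a linear equation in the a_j's. Collect the n equations into a matrix system V a = ℓ, where row i of V is v_i (expressed in the standard basis). Since V is invertible (lower-triangular with 1s on the diagonal, up to permutation), solve by back-substitution:
  V =
[[0, 1, 1],
 [1, 0, 0],
 [-1, 1, 0]]
  V a = (6, -3, 7)
Solving gives a = (-3, 4, 2).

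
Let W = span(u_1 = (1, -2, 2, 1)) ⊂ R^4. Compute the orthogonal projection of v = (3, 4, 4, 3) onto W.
proj_W(v) = (3/5, -6/5, 6/5, 3/5)

Set up U = [u_1 | ... | u_1] ∈ R^(4×1). The projector onto W = col(U) is P = U (U^T U)^(-1) U^T.
Compute U^T U =
  [10],
and U^T v = (6).
Solve U^T U · c = U^T v for the coefficients: c = (3/5). The projection is proj_W(v) = U c.
Check: (v - proj_W(v)) · u_1 = 0  (should be 0).
Result: proj_W(v) = (3/5, -6/5, 6/5, 3/5).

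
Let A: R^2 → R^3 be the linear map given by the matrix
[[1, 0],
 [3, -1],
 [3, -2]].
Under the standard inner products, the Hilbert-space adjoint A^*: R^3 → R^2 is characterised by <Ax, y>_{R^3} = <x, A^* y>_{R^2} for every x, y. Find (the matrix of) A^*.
A^* = A^T =
[[1, 3, 3],
 [0, -1, -2]]

For real matrices with standard dot products, the defining identity <Ax, y> = <x, A^* y> gives (Ax)^T y = x^T (A^*) y, i.e. x^T A^T y = x^T (A^*) y. Since this holds for all x, y, we must have A^* = A^T. Therefore
A^* =
[[1, 3, 3],
 [0, -1, -2]].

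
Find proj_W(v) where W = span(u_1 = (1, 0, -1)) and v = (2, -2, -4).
proj_W(v) = (3, 0, -3)

Set up U = [u_1 | ... | u_1] ∈ R^(3×1). The projector onto W = col(U) is P = U (U^T U)^(-1) U^T.
Compute U^T U =
  [2],
and U^T v = (6).
Solve U^T U · c = U^T v for the coefficients: c = (3). The projection is proj_W(v) = U c.
Check: (v - proj_W(v)) · u_1 = 0  (should be 0).
Result: proj_W(v) = (3, 0, -3).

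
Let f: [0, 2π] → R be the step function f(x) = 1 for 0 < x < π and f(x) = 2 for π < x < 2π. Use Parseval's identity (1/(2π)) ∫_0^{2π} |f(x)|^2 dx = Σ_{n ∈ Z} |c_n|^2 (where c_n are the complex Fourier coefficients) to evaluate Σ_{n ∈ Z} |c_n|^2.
Σ |c_n|^2 = 5/2

Parseval equates the L^2 energy of f (normalised by 1/(2π)) with the ℓ^2 sum of its Fourier coefficients: (1/(2π)) ∫_0^{2π} |f|^2 = Σ |c_n|^2.
Compute the left side: (1/(2π)) [∫_0^π 1^2 dx + ∫_π^{2π} 2^2 dx] = (1/(2π)) · (1π + 4π) = (1 + 4)/2 = 5/2.
So Σ_{n ∈ Z} |c_n|^2 = 5/2.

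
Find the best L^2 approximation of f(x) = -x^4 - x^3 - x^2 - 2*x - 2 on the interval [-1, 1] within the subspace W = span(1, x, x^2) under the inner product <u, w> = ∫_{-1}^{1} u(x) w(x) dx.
g(x) = -13*x^2/7 - 13*x/5 - 67/35

The best approximation g ∈ W is the orthogonal projection of f onto W. Writing g = a_0 + a_1 x + a_2 x^2, the coefficients solve the normal equations G · a = b where
  G_{ij} = <φ_i, φ_j> and b_i = <f, φ_i>, with φ_0 = 1, φ_1 = x, φ_2 = x^2.
G =
  [2, 0, 2/3]
  [0, 2/3, 0]
  [2/3, 0, 2/5],
b = (-76/15, -26/15, -212/105).
Solving gives a_0 = -67/35, a_1 = -13/5, a_2 = -13/7, so
  g(x) = -13*x^2/7 - 13*x/5 - 67/35.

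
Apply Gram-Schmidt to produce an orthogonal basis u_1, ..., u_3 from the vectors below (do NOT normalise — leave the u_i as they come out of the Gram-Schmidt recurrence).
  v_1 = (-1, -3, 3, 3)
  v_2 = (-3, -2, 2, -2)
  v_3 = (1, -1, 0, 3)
Orthogonal basis:
  u_1 = (-1, -3, 3, 3)
  u_2 = (-75/28, -29/28, 29/28, -83/28)
  u_3 = (-28/169, -215/507, -292/507, 49/507)

Apply the Gram-Schmidt recurrence
  u_1 = v_1
  u_i = v_i − Σ_{j<i} ((v_i · u_j) / (u_j · u_j)) · u_j.

Step by step this gives:
  u_1 = (-1, -3, 3, 3)
  u_2 = (-75/28, -29/28, 29/28, -83/28)
  u_3 = (-28/169, -215/507, -292/507, 49/507)

Orthogonality check:
  u_2 · u_1 = 0 (should be 0)
  u_3 · u_1 = 0 (should be 0)
  u_3 · u_2 = 0 (should be 0)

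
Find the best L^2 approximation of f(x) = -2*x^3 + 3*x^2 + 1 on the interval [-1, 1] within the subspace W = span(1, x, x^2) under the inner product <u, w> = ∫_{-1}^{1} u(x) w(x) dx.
g(x) = 3*x^2 - 6*x/5 + 1

The best approximation g ∈ W is the orthogonal projection of f onto W. Writing g = a_0 + a_1 x + a_2 x^2, the coefficients solve the normal equations G · a = b where
  G_{ij} = <φ_i, φ_j> and b_i = <f, φ_i>, with φ_0 = 1, φ_1 = x, φ_2 = x^2.
G =
  [2, 0, 2/3]
  [0, 2/3, 0]
  [2/3, 0, 2/5],
b = (4, -4/5, 28/15).
Solving gives a_0 = 1, a_1 = -6/5, a_2 = 3, so
  g(x) = 3*x^2 - 6*x/5 + 1.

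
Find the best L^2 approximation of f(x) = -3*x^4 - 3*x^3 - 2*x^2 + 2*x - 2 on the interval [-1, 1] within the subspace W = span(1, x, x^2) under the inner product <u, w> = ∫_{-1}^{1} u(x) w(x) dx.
g(x) = -32*x^2/7 + x/5 - 61/35

The best approximation g ∈ W is the orthogonal projection of f onto W. Writing g = a_0 + a_1 x + a_2 x^2, the coefficients solve the normal equations G · a = b where
  G_{ij} = <φ_i, φ_j> and b_i = <f, φ_i>, with φ_0 = 1, φ_1 = x, φ_2 = x^2.
G =
  [2, 0, 2/3]
  [0, 2/3, 0]
  [2/3, 0, 2/5],
b = (-98/15, 2/15, -314/105).
Solving gives a_0 = -61/35, a_1 = 1/5, a_2 = -32/7, so
  g(x) = -32*x^2/7 + x/5 - 61/35.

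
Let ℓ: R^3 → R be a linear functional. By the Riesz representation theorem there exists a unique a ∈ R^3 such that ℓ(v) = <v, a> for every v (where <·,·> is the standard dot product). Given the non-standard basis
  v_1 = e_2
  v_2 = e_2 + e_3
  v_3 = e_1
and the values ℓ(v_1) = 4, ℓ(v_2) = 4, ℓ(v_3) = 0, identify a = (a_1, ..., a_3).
a = (0, 4, 0)

Write a = (a_1, ..., a_3) in the standard basis. For each basis vector v_i, ℓ(v_i) = <v_i, a> is a linear equation in the a_j's. Collect the n equations into a matrix system V a = ℓ, where row i of V is v_i (expressed in the standard basis). Since V is invertible (lower-triangular with 1s on the diagonal, up to permutation), solve by back-substitution:
  V =
[[0, 1, 0],
 [0, 1, 1],
 [1, 0, 0]]
  V a = (4, 4, 0)
Solving gives a = (0, 4, 0).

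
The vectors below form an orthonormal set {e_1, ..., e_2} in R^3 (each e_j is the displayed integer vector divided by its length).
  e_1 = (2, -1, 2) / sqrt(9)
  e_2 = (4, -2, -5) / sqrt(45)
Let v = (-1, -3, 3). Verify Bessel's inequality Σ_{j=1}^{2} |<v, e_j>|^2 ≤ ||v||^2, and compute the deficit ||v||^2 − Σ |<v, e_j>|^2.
Σ |<v, e_j>|^2 = 46/5; ||v||^2 = 19; deficit = 49/5

Write each e_j = u_j / sqrt(<u_j, u_j>) where u_j is the displayed integer vector. Then <v, e_j> = <v, u_j> / sqrt(<u_j, u_j>), so |<v, e_j>|^2 = <v, u_j>^2 / <u_j, u_j>.
Coefficients: <v, e_1> = 7/sqrt(9), <v, e_2> = -13/sqrt(45).
Square and sum: Σ |<v, e_j>|^2 = 46/5.
Compute ||v||^2 = v·v = 19.
Deficit = 19 − 46/5 = 49/5 ≥ 0, confirming Bessel's inequality. (The deficit equals ||v − Σ <v,e_j> e_j||^2, the squared distance from v to span{e_j}.)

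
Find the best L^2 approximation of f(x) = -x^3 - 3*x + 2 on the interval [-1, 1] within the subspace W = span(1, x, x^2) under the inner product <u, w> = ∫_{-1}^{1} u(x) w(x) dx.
g(x) = 2 - 18*x/5

The best approximation g ∈ W is the orthogonal projection of f onto W. Writing g = a_0 + a_1 x + a_2 x^2, the coefficients solve the normal equations G · a = b where
  G_{ij} = <φ_i, φ_j> and b_i = <f, φ_i>, with φ_0 = 1, φ_1 = x, φ_2 = x^2.
G =
  [2, 0, 2/3]
  [0, 2/3, 0]
  [2/3, 0, 2/5],
b = (4, -12/5, 4/3).
Solving gives a_0 = 2, a_1 = -18/5, a_2 = 0, so
  g(x) = 2 - 18*x/5.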